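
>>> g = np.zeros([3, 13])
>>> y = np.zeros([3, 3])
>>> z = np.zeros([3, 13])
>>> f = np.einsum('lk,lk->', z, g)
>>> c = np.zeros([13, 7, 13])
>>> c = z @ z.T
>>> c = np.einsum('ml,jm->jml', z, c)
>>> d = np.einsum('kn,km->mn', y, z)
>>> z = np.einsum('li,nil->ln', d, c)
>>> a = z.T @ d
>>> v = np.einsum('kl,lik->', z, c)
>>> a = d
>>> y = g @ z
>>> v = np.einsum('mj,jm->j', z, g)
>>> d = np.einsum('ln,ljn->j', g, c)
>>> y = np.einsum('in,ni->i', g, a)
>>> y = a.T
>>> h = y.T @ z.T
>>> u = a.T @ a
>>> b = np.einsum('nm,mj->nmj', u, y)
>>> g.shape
(3, 13)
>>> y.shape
(3, 13)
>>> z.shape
(13, 3)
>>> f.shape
()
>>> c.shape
(3, 3, 13)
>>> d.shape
(3,)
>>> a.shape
(13, 3)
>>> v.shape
(3,)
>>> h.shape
(13, 13)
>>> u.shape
(3, 3)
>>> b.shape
(3, 3, 13)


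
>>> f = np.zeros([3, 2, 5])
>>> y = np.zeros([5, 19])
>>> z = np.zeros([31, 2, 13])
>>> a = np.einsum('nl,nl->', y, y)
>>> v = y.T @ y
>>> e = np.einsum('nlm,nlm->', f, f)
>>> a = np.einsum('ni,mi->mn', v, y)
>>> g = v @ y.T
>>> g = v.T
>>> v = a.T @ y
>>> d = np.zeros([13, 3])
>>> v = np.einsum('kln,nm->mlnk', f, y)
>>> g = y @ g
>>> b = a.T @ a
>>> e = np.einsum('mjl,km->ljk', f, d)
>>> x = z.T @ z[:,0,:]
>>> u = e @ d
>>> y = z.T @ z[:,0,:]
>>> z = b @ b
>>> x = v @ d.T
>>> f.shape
(3, 2, 5)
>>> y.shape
(13, 2, 13)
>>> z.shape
(19, 19)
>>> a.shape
(5, 19)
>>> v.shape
(19, 2, 5, 3)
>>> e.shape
(5, 2, 13)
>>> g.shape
(5, 19)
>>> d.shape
(13, 3)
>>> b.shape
(19, 19)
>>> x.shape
(19, 2, 5, 13)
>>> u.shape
(5, 2, 3)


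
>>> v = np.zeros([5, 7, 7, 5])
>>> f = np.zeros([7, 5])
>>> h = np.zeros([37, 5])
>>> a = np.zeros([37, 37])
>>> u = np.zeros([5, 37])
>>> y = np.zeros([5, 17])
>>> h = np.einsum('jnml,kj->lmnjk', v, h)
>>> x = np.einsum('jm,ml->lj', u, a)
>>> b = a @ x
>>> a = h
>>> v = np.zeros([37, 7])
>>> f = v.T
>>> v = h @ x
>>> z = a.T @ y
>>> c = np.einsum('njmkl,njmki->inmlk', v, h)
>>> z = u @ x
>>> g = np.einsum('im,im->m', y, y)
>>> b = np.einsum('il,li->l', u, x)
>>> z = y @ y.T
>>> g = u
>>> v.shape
(5, 7, 7, 5, 5)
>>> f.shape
(7, 37)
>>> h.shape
(5, 7, 7, 5, 37)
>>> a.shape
(5, 7, 7, 5, 37)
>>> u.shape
(5, 37)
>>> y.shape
(5, 17)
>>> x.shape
(37, 5)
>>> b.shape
(37,)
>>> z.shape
(5, 5)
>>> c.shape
(37, 5, 7, 5, 5)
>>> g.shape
(5, 37)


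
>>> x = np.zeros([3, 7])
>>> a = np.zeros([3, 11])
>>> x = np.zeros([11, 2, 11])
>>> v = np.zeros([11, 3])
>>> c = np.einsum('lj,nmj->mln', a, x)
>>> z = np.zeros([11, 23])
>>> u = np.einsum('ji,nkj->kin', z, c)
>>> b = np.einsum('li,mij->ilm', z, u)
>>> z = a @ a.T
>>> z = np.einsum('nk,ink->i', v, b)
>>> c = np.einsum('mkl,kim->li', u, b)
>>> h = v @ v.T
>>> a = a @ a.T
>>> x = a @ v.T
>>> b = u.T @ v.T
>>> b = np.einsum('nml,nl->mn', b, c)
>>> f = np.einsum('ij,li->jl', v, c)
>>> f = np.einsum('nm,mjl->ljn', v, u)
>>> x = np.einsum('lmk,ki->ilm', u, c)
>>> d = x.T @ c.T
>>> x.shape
(11, 3, 23)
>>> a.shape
(3, 3)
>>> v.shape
(11, 3)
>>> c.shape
(2, 11)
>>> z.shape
(23,)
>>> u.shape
(3, 23, 2)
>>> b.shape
(23, 2)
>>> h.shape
(11, 11)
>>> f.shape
(2, 23, 11)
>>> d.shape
(23, 3, 2)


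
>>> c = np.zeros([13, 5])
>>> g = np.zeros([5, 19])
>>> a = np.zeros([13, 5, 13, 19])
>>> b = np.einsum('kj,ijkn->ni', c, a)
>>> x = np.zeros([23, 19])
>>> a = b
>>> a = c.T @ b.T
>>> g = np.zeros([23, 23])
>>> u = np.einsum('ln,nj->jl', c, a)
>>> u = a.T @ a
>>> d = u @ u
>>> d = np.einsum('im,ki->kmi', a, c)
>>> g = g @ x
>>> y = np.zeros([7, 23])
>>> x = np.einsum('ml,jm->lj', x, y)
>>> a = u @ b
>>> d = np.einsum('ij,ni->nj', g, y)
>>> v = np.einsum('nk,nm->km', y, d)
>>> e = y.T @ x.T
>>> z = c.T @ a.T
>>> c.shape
(13, 5)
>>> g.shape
(23, 19)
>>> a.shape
(19, 13)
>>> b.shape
(19, 13)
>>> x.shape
(19, 7)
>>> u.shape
(19, 19)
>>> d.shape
(7, 19)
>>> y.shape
(7, 23)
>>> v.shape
(23, 19)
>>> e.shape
(23, 19)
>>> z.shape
(5, 19)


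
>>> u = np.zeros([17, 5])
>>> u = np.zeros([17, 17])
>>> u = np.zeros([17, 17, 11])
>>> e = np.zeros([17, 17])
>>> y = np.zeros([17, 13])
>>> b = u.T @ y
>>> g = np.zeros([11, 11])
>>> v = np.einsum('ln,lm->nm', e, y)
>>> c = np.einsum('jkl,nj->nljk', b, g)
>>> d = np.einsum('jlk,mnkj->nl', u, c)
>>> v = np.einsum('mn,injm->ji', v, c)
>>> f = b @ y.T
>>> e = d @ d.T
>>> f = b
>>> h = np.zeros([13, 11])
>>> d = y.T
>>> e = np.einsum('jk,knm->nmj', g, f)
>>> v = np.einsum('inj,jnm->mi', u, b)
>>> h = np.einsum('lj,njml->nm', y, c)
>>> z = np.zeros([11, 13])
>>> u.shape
(17, 17, 11)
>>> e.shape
(17, 13, 11)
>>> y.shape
(17, 13)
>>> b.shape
(11, 17, 13)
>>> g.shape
(11, 11)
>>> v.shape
(13, 17)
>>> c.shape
(11, 13, 11, 17)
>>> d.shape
(13, 17)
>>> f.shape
(11, 17, 13)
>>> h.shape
(11, 11)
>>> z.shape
(11, 13)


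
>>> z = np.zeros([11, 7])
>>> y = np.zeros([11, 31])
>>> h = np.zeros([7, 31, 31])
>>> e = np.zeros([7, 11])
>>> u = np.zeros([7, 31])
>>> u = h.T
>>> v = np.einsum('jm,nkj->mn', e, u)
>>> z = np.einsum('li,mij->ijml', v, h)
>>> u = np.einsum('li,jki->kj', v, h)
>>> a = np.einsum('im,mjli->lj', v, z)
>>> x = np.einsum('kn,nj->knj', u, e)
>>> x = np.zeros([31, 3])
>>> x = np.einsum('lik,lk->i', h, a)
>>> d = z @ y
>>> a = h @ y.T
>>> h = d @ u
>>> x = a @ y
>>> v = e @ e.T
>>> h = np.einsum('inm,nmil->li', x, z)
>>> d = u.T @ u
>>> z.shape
(31, 31, 7, 11)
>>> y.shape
(11, 31)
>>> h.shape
(11, 7)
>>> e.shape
(7, 11)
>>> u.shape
(31, 7)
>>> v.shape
(7, 7)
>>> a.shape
(7, 31, 11)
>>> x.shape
(7, 31, 31)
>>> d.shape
(7, 7)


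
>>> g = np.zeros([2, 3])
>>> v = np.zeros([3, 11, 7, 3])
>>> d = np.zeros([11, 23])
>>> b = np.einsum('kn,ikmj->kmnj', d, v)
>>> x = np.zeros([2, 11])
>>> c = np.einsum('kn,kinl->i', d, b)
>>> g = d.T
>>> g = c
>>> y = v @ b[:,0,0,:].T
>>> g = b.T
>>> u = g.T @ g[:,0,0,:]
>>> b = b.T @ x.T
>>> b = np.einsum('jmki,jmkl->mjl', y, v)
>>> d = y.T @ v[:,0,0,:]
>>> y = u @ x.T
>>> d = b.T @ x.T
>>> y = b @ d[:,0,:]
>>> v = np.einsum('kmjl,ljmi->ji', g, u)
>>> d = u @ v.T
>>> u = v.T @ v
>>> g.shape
(3, 23, 7, 11)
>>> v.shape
(7, 11)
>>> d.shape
(11, 7, 23, 7)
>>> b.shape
(11, 3, 3)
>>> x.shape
(2, 11)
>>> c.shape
(7,)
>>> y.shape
(11, 3, 2)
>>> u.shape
(11, 11)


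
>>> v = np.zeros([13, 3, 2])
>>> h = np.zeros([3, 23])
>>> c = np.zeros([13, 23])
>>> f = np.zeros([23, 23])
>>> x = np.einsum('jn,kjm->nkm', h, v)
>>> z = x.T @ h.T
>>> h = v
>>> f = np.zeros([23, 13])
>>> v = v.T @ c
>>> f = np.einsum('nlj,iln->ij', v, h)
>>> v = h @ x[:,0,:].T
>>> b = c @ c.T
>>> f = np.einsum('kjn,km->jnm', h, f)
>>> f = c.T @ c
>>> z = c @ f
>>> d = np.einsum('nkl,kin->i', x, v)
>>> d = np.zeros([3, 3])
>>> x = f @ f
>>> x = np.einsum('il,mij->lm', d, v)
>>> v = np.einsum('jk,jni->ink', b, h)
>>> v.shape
(2, 3, 13)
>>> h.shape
(13, 3, 2)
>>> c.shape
(13, 23)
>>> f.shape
(23, 23)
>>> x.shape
(3, 13)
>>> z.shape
(13, 23)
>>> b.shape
(13, 13)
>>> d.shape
(3, 3)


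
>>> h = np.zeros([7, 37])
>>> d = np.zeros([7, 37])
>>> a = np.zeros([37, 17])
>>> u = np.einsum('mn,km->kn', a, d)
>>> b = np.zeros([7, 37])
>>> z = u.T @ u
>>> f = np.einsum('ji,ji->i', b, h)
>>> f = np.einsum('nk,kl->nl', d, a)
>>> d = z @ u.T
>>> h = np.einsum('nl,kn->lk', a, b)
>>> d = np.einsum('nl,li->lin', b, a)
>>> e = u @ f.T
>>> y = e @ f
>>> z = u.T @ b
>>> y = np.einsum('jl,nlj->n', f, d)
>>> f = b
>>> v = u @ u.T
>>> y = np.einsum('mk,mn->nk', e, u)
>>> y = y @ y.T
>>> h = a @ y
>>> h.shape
(37, 17)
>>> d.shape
(37, 17, 7)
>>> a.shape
(37, 17)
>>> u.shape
(7, 17)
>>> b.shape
(7, 37)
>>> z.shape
(17, 37)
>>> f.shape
(7, 37)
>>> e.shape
(7, 7)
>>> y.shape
(17, 17)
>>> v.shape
(7, 7)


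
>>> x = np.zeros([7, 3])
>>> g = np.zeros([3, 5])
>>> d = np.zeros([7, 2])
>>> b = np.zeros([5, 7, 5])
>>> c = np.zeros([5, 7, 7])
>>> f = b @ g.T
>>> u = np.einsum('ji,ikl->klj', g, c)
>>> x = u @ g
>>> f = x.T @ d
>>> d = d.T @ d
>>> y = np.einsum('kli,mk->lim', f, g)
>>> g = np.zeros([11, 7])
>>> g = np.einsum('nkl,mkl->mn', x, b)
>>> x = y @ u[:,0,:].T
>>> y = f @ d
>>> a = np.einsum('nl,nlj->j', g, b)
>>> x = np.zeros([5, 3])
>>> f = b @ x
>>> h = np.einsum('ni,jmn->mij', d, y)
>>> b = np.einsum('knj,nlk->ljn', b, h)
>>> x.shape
(5, 3)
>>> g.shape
(5, 7)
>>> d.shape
(2, 2)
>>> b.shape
(2, 5, 7)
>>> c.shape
(5, 7, 7)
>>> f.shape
(5, 7, 3)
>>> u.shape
(7, 7, 3)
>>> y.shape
(5, 7, 2)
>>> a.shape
(5,)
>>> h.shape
(7, 2, 5)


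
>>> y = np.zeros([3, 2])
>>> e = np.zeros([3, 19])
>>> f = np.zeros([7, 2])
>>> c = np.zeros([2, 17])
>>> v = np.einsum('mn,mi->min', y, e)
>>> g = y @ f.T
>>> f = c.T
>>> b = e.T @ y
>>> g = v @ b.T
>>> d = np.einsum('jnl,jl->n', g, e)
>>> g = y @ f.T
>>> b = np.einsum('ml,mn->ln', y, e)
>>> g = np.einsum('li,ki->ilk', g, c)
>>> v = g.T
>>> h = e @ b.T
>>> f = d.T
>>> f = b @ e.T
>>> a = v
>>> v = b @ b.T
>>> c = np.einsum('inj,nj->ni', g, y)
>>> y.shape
(3, 2)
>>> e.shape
(3, 19)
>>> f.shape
(2, 3)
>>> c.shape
(3, 17)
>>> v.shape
(2, 2)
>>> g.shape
(17, 3, 2)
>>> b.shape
(2, 19)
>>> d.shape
(19,)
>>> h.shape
(3, 2)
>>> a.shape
(2, 3, 17)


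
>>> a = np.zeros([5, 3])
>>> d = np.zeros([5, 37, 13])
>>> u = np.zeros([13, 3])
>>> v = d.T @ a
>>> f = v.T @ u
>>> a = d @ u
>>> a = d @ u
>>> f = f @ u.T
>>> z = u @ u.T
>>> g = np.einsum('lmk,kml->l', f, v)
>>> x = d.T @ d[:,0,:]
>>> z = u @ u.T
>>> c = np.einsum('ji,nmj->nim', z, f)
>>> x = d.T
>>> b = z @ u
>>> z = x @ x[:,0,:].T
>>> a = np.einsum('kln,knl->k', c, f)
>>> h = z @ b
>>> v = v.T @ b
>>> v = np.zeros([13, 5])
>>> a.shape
(3,)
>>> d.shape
(5, 37, 13)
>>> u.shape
(13, 3)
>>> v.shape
(13, 5)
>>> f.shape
(3, 37, 13)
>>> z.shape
(13, 37, 13)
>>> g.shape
(3,)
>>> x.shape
(13, 37, 5)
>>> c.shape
(3, 13, 37)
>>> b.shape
(13, 3)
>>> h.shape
(13, 37, 3)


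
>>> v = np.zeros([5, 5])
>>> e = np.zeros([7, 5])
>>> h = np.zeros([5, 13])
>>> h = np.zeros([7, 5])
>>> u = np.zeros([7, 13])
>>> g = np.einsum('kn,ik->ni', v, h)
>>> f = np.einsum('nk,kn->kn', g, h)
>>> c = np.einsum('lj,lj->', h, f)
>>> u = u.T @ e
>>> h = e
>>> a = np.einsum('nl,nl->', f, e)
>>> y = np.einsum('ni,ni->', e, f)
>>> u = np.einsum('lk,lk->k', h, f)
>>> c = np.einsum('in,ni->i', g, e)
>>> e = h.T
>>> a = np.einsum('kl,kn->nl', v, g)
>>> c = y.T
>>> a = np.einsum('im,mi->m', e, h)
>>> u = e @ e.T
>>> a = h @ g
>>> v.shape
(5, 5)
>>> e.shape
(5, 7)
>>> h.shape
(7, 5)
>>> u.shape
(5, 5)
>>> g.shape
(5, 7)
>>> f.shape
(7, 5)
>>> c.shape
()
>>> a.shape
(7, 7)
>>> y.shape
()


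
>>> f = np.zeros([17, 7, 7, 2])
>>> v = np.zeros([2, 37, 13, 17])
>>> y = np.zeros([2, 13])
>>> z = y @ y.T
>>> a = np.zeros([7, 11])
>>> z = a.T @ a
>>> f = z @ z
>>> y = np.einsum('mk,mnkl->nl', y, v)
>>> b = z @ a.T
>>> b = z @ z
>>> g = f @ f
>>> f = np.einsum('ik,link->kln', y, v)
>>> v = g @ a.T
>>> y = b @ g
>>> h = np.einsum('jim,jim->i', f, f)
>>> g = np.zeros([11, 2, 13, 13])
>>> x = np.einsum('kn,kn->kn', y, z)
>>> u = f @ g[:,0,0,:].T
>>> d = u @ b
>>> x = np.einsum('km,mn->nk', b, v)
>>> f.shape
(17, 2, 13)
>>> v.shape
(11, 7)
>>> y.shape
(11, 11)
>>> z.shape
(11, 11)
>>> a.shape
(7, 11)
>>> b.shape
(11, 11)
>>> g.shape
(11, 2, 13, 13)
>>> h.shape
(2,)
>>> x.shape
(7, 11)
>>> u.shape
(17, 2, 11)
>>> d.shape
(17, 2, 11)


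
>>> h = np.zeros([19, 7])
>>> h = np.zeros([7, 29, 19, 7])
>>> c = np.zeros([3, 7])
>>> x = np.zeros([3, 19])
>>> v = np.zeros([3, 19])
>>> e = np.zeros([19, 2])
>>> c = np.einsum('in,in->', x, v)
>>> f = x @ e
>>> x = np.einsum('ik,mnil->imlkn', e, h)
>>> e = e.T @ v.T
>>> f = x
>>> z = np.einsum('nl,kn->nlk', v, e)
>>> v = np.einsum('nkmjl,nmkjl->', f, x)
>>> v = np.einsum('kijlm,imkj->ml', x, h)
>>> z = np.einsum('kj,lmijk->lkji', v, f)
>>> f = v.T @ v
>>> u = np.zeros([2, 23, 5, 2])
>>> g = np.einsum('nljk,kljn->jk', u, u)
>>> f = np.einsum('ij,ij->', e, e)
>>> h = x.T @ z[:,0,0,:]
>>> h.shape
(29, 2, 7, 7, 7)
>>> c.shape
()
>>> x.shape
(19, 7, 7, 2, 29)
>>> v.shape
(29, 2)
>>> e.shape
(2, 3)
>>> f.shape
()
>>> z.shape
(19, 29, 2, 7)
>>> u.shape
(2, 23, 5, 2)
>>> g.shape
(5, 2)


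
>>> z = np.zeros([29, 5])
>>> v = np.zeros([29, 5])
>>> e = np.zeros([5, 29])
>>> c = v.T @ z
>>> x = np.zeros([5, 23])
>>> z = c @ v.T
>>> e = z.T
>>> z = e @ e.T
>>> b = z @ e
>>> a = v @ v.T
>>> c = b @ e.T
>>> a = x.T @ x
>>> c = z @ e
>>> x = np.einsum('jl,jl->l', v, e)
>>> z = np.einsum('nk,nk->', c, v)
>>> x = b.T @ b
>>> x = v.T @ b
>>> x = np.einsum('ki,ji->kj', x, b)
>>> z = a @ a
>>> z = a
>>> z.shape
(23, 23)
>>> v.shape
(29, 5)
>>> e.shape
(29, 5)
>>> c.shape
(29, 5)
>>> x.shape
(5, 29)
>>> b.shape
(29, 5)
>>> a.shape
(23, 23)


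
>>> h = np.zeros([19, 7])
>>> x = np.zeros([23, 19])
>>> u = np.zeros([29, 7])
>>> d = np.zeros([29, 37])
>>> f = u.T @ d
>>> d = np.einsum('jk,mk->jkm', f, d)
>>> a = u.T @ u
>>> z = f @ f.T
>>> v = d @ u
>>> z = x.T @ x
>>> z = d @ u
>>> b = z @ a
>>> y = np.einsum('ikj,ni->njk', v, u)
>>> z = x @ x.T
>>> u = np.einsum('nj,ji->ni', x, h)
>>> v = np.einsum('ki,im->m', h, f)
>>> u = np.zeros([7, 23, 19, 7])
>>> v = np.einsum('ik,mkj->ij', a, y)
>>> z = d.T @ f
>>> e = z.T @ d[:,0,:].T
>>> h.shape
(19, 7)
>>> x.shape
(23, 19)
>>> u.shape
(7, 23, 19, 7)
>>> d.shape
(7, 37, 29)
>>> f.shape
(7, 37)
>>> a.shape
(7, 7)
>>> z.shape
(29, 37, 37)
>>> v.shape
(7, 37)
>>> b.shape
(7, 37, 7)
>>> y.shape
(29, 7, 37)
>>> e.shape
(37, 37, 7)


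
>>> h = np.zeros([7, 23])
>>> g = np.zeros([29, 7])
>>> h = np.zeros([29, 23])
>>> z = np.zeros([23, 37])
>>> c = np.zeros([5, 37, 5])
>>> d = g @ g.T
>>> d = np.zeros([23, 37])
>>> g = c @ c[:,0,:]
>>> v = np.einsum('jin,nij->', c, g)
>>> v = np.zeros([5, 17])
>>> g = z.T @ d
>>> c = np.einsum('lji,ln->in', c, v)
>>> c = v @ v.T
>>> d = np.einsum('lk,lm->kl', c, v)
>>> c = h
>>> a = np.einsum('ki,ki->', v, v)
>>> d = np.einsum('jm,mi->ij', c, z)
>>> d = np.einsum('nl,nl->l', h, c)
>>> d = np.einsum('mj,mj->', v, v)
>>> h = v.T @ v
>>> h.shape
(17, 17)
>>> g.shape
(37, 37)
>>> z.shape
(23, 37)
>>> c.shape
(29, 23)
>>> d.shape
()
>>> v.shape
(5, 17)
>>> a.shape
()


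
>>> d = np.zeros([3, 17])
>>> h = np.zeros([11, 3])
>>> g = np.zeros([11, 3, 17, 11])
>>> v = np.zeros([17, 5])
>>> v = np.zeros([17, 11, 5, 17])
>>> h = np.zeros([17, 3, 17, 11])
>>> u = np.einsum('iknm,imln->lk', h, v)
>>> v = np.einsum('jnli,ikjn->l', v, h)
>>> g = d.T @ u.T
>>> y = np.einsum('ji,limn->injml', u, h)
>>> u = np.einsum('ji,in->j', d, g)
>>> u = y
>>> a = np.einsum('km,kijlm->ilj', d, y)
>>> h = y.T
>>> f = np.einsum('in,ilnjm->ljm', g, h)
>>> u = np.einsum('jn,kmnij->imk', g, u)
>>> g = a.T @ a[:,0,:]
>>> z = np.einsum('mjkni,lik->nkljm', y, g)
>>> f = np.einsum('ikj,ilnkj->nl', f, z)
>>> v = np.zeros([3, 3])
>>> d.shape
(3, 17)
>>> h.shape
(17, 17, 5, 11, 3)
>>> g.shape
(5, 17, 5)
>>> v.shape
(3, 3)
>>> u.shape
(17, 11, 3)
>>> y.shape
(3, 11, 5, 17, 17)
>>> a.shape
(11, 17, 5)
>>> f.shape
(5, 5)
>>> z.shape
(17, 5, 5, 11, 3)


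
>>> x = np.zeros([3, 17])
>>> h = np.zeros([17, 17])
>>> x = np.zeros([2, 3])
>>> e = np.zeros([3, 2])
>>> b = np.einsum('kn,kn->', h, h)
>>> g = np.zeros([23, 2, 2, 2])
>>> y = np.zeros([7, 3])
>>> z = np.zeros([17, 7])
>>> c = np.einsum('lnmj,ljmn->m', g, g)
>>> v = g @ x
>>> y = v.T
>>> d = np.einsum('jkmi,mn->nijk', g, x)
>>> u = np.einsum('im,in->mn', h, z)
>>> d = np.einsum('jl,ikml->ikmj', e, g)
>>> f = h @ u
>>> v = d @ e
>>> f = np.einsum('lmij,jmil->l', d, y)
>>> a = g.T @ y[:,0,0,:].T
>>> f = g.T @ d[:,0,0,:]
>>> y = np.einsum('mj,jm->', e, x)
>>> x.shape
(2, 3)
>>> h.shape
(17, 17)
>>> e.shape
(3, 2)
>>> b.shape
()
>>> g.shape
(23, 2, 2, 2)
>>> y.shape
()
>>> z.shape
(17, 7)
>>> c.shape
(2,)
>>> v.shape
(23, 2, 2, 2)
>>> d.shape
(23, 2, 2, 3)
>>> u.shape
(17, 7)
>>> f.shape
(2, 2, 2, 3)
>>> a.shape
(2, 2, 2, 3)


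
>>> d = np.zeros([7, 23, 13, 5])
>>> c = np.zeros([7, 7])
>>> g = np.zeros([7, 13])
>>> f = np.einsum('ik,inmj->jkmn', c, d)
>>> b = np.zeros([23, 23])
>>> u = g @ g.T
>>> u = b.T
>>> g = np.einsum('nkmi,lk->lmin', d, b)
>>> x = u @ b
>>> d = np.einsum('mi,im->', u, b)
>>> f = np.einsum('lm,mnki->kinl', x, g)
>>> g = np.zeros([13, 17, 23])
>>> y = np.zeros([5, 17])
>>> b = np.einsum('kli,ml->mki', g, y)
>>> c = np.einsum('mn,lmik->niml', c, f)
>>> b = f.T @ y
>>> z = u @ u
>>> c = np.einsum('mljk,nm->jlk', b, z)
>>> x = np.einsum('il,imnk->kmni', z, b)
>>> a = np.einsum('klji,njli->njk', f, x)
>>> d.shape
()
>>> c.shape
(7, 13, 17)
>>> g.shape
(13, 17, 23)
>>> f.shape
(5, 7, 13, 23)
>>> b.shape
(23, 13, 7, 17)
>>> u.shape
(23, 23)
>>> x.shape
(17, 13, 7, 23)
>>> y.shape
(5, 17)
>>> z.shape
(23, 23)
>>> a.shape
(17, 13, 5)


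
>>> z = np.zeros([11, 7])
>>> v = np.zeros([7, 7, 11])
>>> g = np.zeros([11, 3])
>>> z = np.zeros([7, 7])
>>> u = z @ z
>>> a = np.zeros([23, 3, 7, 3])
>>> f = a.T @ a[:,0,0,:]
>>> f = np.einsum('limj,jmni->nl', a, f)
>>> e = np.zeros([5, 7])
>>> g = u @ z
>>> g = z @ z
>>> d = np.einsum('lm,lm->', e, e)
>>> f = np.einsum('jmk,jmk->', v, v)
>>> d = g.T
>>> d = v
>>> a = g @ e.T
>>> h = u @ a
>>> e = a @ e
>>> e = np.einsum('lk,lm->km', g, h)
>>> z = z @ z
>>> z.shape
(7, 7)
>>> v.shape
(7, 7, 11)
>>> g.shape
(7, 7)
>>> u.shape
(7, 7)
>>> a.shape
(7, 5)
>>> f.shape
()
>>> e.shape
(7, 5)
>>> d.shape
(7, 7, 11)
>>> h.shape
(7, 5)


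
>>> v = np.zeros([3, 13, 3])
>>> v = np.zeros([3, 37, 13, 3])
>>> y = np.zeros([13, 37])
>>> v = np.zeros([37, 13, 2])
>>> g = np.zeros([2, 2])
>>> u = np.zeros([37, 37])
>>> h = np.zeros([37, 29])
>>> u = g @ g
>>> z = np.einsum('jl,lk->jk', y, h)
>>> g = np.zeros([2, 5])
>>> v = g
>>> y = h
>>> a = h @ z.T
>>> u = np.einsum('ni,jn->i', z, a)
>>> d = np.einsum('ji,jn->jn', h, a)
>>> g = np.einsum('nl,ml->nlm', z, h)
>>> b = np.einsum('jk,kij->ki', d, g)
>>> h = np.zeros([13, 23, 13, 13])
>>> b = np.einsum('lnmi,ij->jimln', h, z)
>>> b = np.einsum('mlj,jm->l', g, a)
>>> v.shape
(2, 5)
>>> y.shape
(37, 29)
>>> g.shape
(13, 29, 37)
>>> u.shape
(29,)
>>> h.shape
(13, 23, 13, 13)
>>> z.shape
(13, 29)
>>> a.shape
(37, 13)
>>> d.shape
(37, 13)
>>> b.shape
(29,)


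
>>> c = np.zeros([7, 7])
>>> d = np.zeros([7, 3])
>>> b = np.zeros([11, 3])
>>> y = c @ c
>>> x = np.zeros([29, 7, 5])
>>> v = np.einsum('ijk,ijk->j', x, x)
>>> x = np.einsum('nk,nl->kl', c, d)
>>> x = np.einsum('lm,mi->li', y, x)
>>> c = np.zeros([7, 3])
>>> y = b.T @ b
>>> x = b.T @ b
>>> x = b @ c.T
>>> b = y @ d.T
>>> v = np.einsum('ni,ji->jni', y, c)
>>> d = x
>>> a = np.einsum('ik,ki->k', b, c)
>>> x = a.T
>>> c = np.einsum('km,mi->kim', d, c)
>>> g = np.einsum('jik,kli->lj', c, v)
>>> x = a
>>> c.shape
(11, 3, 7)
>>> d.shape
(11, 7)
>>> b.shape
(3, 7)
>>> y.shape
(3, 3)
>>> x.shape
(7,)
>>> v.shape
(7, 3, 3)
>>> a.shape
(7,)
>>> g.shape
(3, 11)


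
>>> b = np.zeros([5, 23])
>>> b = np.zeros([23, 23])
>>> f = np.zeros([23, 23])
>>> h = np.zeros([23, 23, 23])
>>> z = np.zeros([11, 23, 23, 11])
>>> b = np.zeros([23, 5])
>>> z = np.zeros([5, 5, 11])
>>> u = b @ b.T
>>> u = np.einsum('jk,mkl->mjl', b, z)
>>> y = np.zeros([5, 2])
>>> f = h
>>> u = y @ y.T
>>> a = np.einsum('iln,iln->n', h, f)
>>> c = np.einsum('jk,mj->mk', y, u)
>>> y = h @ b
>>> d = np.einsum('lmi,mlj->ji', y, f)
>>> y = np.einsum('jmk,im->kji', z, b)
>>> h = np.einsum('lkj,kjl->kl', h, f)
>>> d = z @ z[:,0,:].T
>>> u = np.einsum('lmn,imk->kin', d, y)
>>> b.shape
(23, 5)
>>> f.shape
(23, 23, 23)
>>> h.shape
(23, 23)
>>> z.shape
(5, 5, 11)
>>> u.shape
(23, 11, 5)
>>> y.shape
(11, 5, 23)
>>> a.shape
(23,)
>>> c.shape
(5, 2)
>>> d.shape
(5, 5, 5)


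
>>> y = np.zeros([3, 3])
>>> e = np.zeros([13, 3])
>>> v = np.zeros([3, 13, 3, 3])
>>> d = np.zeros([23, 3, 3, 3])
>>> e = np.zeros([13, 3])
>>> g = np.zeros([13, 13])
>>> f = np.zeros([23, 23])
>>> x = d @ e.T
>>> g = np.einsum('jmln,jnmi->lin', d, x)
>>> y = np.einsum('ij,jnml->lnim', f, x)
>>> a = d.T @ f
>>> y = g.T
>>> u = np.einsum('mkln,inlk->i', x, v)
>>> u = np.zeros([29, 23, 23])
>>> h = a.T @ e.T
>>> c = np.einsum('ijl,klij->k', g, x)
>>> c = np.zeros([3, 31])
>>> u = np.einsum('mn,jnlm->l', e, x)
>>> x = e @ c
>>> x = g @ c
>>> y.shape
(3, 13, 3)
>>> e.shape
(13, 3)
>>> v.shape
(3, 13, 3, 3)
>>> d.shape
(23, 3, 3, 3)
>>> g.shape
(3, 13, 3)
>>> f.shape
(23, 23)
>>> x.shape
(3, 13, 31)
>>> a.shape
(3, 3, 3, 23)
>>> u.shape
(3,)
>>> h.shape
(23, 3, 3, 13)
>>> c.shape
(3, 31)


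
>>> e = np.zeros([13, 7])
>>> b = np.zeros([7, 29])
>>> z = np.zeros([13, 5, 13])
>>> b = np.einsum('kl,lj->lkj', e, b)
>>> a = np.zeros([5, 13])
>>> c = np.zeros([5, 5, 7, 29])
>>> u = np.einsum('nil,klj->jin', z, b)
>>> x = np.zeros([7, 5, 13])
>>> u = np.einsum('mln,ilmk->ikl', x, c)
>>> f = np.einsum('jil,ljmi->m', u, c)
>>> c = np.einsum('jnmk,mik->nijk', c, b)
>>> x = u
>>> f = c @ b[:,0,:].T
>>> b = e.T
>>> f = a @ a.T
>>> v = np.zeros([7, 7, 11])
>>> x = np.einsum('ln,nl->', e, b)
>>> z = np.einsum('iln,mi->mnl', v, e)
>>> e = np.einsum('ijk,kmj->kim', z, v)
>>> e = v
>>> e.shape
(7, 7, 11)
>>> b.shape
(7, 13)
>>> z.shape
(13, 11, 7)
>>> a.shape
(5, 13)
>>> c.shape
(5, 13, 5, 29)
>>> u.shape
(5, 29, 5)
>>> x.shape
()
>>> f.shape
(5, 5)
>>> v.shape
(7, 7, 11)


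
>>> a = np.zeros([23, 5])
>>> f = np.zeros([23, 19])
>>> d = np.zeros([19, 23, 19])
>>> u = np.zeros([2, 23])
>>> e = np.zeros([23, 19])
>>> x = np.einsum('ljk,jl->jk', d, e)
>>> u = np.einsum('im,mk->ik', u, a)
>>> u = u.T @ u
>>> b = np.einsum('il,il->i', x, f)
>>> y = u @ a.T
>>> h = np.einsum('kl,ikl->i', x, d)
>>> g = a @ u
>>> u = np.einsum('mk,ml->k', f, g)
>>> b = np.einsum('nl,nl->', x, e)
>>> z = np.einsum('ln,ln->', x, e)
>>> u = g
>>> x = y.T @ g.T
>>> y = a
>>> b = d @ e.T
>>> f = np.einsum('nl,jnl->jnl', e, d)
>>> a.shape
(23, 5)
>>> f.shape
(19, 23, 19)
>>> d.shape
(19, 23, 19)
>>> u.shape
(23, 5)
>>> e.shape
(23, 19)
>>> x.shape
(23, 23)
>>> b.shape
(19, 23, 23)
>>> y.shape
(23, 5)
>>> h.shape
(19,)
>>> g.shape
(23, 5)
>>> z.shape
()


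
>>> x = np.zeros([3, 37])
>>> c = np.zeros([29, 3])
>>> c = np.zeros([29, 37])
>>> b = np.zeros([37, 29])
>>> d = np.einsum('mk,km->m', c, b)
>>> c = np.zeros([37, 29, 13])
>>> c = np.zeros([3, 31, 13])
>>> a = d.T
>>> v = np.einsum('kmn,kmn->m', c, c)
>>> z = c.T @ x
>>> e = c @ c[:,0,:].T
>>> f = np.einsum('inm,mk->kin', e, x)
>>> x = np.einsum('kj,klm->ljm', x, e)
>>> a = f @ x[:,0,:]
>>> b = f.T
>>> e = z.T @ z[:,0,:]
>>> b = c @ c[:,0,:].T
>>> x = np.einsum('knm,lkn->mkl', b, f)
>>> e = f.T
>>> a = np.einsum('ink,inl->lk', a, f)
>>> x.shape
(3, 3, 37)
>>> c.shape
(3, 31, 13)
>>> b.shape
(3, 31, 3)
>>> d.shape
(29,)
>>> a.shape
(31, 3)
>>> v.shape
(31,)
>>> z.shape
(13, 31, 37)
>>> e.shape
(31, 3, 37)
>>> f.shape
(37, 3, 31)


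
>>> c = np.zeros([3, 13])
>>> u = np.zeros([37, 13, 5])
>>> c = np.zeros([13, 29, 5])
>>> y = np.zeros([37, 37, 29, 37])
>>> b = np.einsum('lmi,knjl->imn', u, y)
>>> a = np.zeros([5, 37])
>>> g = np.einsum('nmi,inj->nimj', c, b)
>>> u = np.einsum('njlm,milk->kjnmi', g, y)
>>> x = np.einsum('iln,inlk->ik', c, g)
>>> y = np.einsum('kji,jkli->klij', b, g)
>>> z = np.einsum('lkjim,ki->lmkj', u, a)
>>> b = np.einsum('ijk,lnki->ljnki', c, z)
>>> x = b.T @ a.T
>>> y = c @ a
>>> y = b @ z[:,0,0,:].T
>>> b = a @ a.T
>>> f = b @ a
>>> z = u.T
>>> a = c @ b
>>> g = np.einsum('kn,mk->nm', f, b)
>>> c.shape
(13, 29, 5)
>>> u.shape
(37, 5, 13, 37, 37)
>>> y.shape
(37, 29, 37, 5, 37)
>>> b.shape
(5, 5)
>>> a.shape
(13, 29, 5)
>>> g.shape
(37, 5)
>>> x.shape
(13, 5, 37, 29, 5)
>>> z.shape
(37, 37, 13, 5, 37)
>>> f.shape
(5, 37)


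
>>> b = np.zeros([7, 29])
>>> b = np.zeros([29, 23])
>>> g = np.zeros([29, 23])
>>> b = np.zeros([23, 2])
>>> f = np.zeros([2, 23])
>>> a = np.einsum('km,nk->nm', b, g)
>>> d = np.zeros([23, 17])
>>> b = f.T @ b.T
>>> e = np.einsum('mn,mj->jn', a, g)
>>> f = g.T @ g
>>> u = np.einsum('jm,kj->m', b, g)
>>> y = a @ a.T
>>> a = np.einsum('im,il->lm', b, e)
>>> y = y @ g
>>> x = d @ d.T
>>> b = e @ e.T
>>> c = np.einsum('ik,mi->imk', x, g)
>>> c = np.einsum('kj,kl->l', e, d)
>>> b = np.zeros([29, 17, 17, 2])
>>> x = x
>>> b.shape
(29, 17, 17, 2)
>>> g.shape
(29, 23)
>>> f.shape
(23, 23)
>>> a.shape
(2, 23)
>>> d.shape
(23, 17)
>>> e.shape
(23, 2)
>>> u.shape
(23,)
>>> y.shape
(29, 23)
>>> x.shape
(23, 23)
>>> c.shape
(17,)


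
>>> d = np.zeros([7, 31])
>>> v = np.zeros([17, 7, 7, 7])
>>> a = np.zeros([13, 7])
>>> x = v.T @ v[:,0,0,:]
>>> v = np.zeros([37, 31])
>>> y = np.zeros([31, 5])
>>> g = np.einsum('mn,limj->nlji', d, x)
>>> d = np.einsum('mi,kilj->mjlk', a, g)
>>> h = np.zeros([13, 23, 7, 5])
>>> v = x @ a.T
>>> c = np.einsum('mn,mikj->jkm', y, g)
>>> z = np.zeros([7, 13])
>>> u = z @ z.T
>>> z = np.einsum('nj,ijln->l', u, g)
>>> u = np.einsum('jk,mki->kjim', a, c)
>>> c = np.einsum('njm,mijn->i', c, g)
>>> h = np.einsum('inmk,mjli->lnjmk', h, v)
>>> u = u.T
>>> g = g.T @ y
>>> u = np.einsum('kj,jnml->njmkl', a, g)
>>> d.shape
(13, 7, 7, 31)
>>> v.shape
(7, 7, 7, 13)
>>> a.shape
(13, 7)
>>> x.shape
(7, 7, 7, 7)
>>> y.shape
(31, 5)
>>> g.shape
(7, 7, 7, 5)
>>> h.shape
(7, 23, 7, 7, 5)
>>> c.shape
(7,)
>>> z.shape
(7,)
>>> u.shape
(7, 7, 7, 13, 5)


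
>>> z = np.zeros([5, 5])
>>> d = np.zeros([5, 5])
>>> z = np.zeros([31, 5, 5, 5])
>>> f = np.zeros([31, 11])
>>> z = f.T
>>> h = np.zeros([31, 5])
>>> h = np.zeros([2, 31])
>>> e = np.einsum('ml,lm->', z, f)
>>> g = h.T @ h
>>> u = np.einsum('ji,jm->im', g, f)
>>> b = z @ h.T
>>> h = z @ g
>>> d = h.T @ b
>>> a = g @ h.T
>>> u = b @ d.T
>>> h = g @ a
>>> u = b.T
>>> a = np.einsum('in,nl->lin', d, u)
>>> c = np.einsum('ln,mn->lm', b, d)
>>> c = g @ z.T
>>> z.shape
(11, 31)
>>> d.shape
(31, 2)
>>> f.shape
(31, 11)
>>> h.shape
(31, 11)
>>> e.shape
()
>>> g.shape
(31, 31)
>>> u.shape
(2, 11)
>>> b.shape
(11, 2)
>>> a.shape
(11, 31, 2)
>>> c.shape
(31, 11)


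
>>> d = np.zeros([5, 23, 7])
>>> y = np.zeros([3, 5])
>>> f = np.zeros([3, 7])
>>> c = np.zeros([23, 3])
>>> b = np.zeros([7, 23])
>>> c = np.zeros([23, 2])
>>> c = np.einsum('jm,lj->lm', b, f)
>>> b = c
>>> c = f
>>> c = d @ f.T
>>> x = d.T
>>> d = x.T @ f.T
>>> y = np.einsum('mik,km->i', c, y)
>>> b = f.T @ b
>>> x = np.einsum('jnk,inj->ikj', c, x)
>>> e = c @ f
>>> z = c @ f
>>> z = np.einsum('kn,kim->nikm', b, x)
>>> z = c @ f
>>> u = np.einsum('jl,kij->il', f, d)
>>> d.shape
(5, 23, 3)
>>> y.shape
(23,)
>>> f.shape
(3, 7)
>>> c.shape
(5, 23, 3)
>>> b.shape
(7, 23)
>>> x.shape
(7, 3, 5)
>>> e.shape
(5, 23, 7)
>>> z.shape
(5, 23, 7)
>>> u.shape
(23, 7)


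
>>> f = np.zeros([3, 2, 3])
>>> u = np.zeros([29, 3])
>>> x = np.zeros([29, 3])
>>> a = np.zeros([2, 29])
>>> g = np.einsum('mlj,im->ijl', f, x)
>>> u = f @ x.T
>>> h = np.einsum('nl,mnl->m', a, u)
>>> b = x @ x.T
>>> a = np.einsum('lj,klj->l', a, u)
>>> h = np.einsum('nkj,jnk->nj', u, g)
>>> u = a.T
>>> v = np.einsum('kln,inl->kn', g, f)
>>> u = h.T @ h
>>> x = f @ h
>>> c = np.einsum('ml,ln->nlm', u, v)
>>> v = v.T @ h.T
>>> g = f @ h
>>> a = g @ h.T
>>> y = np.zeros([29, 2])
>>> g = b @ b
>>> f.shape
(3, 2, 3)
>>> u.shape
(29, 29)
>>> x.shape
(3, 2, 29)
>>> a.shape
(3, 2, 3)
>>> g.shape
(29, 29)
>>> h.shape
(3, 29)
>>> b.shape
(29, 29)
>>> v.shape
(2, 3)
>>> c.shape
(2, 29, 29)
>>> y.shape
(29, 2)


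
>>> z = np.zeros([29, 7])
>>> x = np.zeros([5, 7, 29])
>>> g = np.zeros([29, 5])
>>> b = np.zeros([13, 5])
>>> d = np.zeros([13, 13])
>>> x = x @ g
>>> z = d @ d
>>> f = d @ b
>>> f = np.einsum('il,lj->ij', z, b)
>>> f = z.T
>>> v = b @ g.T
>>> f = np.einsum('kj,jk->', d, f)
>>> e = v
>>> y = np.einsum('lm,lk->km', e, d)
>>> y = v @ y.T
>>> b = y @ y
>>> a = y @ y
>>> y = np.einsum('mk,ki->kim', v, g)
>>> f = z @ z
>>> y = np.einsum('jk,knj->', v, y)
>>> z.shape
(13, 13)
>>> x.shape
(5, 7, 5)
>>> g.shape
(29, 5)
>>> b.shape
(13, 13)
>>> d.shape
(13, 13)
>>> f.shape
(13, 13)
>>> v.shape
(13, 29)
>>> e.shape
(13, 29)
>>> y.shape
()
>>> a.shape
(13, 13)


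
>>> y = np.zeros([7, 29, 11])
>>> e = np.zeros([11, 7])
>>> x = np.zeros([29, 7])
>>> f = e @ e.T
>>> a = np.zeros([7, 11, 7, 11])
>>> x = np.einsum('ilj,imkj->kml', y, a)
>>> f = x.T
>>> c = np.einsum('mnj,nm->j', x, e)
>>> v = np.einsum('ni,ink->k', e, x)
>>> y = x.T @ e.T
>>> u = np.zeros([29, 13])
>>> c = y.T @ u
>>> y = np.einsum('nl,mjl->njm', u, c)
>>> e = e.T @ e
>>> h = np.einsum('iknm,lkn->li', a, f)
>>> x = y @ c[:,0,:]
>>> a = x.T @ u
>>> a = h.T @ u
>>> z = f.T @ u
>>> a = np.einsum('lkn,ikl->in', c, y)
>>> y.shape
(29, 11, 11)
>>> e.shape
(7, 7)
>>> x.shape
(29, 11, 13)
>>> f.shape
(29, 11, 7)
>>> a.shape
(29, 13)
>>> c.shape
(11, 11, 13)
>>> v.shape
(29,)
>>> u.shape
(29, 13)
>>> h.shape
(29, 7)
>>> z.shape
(7, 11, 13)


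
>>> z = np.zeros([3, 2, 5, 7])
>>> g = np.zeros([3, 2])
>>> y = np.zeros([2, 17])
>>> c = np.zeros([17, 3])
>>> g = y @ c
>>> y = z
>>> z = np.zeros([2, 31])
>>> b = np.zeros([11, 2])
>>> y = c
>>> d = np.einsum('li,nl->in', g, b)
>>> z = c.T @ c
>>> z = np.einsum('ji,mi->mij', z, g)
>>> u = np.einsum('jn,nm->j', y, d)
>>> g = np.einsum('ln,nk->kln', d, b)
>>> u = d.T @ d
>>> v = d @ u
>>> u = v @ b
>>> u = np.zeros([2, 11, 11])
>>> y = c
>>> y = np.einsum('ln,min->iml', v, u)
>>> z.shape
(2, 3, 3)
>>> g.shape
(2, 3, 11)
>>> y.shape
(11, 2, 3)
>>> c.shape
(17, 3)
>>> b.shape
(11, 2)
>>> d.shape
(3, 11)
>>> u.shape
(2, 11, 11)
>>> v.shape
(3, 11)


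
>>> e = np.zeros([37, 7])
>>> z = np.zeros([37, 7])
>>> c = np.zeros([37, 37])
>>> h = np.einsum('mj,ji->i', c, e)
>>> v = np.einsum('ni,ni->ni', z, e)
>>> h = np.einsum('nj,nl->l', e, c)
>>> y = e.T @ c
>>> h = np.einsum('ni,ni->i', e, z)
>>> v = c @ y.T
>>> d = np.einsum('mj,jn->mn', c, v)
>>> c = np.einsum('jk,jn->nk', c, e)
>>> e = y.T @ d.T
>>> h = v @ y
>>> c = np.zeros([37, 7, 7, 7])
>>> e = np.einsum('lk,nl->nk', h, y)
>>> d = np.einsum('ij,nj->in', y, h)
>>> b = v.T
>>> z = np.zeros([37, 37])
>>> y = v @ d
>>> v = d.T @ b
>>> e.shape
(7, 37)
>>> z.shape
(37, 37)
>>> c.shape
(37, 7, 7, 7)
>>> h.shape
(37, 37)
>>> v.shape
(37, 37)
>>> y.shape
(37, 37)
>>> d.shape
(7, 37)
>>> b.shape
(7, 37)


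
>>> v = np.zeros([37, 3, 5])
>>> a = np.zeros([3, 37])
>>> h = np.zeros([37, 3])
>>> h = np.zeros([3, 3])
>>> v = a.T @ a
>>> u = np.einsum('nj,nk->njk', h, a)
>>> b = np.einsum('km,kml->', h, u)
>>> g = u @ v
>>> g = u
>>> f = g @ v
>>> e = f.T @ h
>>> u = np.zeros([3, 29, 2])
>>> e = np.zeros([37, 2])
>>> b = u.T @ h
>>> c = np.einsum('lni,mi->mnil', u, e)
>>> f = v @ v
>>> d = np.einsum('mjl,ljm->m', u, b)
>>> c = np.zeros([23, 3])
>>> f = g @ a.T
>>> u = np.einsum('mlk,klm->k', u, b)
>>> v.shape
(37, 37)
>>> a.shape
(3, 37)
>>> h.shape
(3, 3)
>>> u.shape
(2,)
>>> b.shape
(2, 29, 3)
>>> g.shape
(3, 3, 37)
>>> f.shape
(3, 3, 3)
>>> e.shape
(37, 2)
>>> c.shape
(23, 3)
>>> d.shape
(3,)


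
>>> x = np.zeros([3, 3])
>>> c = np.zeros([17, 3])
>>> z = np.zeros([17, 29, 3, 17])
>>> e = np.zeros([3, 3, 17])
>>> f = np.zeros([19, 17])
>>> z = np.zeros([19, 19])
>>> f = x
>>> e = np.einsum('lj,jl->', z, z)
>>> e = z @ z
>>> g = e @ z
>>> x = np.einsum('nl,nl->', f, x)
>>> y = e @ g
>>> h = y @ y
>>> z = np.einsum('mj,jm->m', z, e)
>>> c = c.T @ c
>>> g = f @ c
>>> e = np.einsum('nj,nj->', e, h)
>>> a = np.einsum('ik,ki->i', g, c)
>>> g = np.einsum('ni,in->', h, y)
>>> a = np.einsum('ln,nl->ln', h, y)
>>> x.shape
()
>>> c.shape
(3, 3)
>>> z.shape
(19,)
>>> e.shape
()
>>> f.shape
(3, 3)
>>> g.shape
()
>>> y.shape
(19, 19)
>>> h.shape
(19, 19)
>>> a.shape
(19, 19)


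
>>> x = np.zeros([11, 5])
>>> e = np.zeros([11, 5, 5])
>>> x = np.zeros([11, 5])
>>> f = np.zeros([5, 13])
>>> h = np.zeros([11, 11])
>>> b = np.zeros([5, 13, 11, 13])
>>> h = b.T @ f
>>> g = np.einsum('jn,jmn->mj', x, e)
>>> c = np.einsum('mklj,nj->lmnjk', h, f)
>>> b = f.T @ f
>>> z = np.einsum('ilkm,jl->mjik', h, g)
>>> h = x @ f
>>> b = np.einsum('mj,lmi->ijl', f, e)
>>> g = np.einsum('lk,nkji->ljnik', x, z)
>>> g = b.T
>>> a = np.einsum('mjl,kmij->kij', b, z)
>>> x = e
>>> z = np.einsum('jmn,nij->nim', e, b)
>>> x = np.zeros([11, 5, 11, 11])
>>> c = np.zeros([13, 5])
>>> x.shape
(11, 5, 11, 11)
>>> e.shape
(11, 5, 5)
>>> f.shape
(5, 13)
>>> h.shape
(11, 13)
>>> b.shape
(5, 13, 11)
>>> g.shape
(11, 13, 5)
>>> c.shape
(13, 5)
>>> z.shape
(5, 13, 5)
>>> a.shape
(13, 13, 13)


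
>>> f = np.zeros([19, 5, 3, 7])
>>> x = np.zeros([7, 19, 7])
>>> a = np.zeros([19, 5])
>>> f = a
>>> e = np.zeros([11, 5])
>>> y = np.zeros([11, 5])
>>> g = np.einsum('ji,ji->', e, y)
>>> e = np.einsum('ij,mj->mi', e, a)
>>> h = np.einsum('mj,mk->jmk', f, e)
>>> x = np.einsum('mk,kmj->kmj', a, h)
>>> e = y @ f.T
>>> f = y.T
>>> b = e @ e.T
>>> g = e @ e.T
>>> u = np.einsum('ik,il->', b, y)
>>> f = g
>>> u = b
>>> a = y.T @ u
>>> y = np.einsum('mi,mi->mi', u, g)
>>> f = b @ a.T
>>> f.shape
(11, 5)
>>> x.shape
(5, 19, 11)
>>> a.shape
(5, 11)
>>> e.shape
(11, 19)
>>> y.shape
(11, 11)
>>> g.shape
(11, 11)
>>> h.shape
(5, 19, 11)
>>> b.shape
(11, 11)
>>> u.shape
(11, 11)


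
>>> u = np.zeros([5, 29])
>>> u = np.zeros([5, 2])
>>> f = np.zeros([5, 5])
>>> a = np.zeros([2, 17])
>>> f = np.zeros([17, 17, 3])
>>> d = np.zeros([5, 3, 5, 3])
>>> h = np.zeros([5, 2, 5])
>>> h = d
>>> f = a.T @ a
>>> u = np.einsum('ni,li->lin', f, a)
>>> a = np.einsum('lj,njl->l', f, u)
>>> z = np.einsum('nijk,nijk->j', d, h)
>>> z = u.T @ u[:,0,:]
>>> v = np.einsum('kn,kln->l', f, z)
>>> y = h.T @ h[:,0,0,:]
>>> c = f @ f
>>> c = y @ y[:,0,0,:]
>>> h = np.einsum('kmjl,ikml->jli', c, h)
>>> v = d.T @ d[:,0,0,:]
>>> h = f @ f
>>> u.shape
(2, 17, 17)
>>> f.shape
(17, 17)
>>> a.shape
(17,)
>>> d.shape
(5, 3, 5, 3)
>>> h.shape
(17, 17)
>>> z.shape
(17, 17, 17)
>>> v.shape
(3, 5, 3, 3)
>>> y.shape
(3, 5, 3, 3)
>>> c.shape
(3, 5, 3, 3)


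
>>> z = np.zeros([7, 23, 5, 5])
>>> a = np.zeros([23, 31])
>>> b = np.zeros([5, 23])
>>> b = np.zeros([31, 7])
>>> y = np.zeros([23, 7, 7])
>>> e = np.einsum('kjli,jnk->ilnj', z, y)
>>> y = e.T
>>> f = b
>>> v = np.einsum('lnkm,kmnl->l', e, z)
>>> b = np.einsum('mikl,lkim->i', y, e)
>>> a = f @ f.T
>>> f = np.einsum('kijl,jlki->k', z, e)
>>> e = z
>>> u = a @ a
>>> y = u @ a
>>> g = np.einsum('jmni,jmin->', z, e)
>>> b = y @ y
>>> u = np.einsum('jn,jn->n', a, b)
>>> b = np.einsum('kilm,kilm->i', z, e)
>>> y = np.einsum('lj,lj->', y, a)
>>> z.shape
(7, 23, 5, 5)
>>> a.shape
(31, 31)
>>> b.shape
(23,)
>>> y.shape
()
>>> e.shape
(7, 23, 5, 5)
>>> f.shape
(7,)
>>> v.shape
(5,)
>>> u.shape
(31,)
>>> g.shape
()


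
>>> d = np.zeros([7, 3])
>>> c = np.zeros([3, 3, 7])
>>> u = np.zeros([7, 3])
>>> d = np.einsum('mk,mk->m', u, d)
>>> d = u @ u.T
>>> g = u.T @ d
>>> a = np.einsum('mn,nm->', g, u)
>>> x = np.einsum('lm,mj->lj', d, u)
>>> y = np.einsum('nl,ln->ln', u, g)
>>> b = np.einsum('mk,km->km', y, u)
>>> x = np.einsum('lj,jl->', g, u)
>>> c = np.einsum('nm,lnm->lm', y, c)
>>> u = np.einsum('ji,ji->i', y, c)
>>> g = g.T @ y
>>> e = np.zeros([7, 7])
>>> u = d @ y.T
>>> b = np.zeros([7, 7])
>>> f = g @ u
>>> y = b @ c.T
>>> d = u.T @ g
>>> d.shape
(3, 7)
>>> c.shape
(3, 7)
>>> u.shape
(7, 3)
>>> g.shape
(7, 7)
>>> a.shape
()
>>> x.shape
()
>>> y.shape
(7, 3)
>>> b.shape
(7, 7)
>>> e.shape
(7, 7)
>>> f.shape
(7, 3)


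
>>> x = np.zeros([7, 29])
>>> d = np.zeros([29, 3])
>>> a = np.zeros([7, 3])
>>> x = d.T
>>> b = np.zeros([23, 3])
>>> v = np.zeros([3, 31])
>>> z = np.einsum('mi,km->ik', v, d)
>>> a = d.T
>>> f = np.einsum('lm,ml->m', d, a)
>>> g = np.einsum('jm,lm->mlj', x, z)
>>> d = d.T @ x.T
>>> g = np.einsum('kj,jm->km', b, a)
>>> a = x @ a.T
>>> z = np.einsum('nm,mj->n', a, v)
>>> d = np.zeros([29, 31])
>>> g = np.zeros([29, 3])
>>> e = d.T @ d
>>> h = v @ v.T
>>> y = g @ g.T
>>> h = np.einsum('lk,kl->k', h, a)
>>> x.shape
(3, 29)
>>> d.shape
(29, 31)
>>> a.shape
(3, 3)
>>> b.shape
(23, 3)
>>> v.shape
(3, 31)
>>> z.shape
(3,)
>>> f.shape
(3,)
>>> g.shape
(29, 3)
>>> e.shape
(31, 31)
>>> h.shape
(3,)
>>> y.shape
(29, 29)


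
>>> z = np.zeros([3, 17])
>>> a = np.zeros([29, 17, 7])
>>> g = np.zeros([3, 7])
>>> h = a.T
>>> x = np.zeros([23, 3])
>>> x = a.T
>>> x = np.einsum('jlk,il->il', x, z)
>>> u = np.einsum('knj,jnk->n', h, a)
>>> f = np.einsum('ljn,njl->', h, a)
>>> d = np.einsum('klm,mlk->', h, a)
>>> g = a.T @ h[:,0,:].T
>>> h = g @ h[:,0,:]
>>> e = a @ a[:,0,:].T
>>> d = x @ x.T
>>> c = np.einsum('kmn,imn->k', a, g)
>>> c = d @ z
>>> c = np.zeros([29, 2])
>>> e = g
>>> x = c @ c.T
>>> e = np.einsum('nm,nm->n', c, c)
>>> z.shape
(3, 17)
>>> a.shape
(29, 17, 7)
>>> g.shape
(7, 17, 7)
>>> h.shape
(7, 17, 29)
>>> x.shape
(29, 29)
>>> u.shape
(17,)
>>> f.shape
()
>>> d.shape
(3, 3)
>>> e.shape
(29,)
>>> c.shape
(29, 2)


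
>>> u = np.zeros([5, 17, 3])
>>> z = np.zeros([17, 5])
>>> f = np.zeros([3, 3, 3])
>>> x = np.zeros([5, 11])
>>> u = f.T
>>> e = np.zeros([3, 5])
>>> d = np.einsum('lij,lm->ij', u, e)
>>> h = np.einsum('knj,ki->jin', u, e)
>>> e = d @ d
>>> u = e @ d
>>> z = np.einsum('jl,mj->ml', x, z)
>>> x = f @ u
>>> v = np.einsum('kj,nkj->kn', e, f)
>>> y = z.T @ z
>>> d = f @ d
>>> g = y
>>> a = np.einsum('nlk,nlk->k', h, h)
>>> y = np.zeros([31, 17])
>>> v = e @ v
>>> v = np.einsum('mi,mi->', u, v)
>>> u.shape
(3, 3)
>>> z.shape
(17, 11)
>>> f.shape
(3, 3, 3)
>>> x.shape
(3, 3, 3)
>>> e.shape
(3, 3)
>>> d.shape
(3, 3, 3)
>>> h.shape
(3, 5, 3)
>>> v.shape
()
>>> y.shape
(31, 17)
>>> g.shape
(11, 11)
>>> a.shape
(3,)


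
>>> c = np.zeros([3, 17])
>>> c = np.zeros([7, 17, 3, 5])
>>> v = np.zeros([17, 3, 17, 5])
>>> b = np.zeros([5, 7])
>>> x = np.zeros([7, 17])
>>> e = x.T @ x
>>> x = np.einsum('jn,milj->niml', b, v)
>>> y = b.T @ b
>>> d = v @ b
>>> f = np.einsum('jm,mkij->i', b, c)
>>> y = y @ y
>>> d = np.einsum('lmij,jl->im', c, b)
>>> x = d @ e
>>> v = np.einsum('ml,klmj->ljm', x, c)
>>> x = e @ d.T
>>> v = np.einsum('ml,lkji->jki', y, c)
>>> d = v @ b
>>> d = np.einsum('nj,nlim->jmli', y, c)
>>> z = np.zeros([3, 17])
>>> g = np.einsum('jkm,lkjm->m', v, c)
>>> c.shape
(7, 17, 3, 5)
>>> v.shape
(3, 17, 5)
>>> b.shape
(5, 7)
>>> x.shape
(17, 3)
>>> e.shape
(17, 17)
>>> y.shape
(7, 7)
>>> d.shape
(7, 5, 17, 3)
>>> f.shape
(3,)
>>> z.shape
(3, 17)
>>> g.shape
(5,)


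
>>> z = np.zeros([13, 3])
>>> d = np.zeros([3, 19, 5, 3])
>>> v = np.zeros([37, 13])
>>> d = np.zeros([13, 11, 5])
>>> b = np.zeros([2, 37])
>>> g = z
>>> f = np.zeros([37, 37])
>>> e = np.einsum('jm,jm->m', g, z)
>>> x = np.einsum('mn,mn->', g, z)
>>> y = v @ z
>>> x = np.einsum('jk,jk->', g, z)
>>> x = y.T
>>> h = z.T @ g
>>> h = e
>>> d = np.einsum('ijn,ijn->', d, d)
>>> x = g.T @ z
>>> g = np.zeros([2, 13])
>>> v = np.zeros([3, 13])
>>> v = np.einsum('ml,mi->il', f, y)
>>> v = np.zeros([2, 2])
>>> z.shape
(13, 3)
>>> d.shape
()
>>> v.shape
(2, 2)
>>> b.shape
(2, 37)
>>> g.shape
(2, 13)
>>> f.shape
(37, 37)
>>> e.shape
(3,)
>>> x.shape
(3, 3)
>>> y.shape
(37, 3)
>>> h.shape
(3,)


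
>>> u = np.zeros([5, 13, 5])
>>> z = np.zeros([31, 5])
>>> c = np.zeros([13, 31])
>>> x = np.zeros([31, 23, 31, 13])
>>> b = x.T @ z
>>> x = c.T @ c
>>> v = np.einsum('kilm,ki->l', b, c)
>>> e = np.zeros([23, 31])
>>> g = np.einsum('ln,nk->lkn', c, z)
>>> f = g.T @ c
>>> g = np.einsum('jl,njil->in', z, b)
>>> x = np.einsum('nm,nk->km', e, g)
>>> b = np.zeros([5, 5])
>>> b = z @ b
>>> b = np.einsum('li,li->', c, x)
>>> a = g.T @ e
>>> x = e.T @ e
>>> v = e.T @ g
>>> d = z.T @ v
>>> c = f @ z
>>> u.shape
(5, 13, 5)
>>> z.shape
(31, 5)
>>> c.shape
(31, 5, 5)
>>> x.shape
(31, 31)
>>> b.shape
()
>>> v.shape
(31, 13)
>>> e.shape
(23, 31)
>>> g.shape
(23, 13)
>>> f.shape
(31, 5, 31)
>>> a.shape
(13, 31)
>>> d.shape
(5, 13)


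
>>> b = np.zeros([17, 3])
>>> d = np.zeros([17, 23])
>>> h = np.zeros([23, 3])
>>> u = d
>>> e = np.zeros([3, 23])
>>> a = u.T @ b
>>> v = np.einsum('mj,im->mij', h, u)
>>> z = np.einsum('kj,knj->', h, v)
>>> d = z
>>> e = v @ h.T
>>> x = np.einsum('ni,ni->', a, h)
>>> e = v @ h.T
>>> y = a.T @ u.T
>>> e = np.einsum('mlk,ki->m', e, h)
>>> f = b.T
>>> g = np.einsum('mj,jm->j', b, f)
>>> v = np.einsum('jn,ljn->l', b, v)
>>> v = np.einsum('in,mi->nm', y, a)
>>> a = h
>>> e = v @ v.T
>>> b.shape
(17, 3)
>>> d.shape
()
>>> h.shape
(23, 3)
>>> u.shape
(17, 23)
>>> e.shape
(17, 17)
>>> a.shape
(23, 3)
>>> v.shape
(17, 23)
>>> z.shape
()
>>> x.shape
()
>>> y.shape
(3, 17)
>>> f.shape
(3, 17)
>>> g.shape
(3,)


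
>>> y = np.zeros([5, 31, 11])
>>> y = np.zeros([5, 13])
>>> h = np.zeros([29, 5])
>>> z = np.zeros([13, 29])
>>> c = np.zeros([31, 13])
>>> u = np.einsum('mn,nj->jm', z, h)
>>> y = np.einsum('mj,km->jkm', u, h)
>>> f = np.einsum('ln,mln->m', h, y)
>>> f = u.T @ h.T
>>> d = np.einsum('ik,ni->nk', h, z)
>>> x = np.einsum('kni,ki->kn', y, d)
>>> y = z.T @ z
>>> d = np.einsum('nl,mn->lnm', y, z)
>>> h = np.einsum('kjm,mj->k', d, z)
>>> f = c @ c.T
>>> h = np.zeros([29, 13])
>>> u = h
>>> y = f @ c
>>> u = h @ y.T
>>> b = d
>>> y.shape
(31, 13)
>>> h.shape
(29, 13)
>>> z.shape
(13, 29)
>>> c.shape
(31, 13)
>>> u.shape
(29, 31)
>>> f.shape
(31, 31)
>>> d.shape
(29, 29, 13)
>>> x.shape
(13, 29)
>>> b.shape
(29, 29, 13)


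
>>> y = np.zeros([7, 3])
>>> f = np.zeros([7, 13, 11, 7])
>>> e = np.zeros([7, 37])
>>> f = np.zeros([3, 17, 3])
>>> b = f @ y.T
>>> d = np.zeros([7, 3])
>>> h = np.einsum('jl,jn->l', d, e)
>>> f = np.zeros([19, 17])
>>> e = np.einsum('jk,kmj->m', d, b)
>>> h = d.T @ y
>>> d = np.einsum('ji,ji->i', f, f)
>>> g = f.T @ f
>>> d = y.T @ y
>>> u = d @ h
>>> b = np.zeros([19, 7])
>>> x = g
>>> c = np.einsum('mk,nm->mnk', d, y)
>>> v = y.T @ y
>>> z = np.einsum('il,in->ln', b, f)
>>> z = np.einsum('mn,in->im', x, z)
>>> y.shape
(7, 3)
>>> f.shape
(19, 17)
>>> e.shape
(17,)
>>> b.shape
(19, 7)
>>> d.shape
(3, 3)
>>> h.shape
(3, 3)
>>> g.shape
(17, 17)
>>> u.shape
(3, 3)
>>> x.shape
(17, 17)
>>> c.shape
(3, 7, 3)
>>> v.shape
(3, 3)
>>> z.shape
(7, 17)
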